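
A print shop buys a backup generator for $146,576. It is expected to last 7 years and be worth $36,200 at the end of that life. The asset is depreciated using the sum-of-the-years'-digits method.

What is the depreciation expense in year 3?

Depreciable base = $146,576 − $36,200 = $110,376.
Sum of the years' digits = 7+6+5+4+3+2+1 = 28.
Year 1: $110,376 × 7/28 = $27,594. Book value $118,982.
Year 2: $110,376 × 6/28 = $23,652. Book value $95,330.
Year 3: $110,376 × 5/28 = $19,710. Book value $75,620.

$19,710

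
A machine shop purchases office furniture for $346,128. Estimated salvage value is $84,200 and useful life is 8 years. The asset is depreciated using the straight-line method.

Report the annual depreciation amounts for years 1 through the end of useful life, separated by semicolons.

$32,741; $32,741; $32,741; $32,741; $32,741; $32,741; $32,741; $32,741

Depreciable base = $346,128 − $84,200 = $261,928.
Annual expense = $261,928 / 8 = $32,741.
End of year 1: book value $313,387.
End of year 2: book value $280,646.
End of year 3: book value $247,905.
End of year 4: book value $215,164.
End of year 5: book value $182,423.
End of year 6: book value $149,682.
End of year 7: book value $116,941.
End of year 8: book value $84,200.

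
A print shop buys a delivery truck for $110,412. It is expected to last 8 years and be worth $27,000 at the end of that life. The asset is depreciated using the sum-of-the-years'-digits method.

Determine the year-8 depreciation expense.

Depreciable base = $110,412 − $27,000 = $83,412.
Sum of the years' digits = 8+7+6+5+4+3+2+1 = 36.
Year 1: $83,412 × 8/36 = $18,536. Book value $91,876.
Year 2: $83,412 × 7/36 = $16,219. Book value $75,657.
Year 3: $83,412 × 6/36 = $13,902. Book value $61,755.
Year 4: $83,412 × 5/36 = $11,585. Book value $50,170.
Year 5: $83,412 × 4/36 = $9,268. Book value $40,902.
Year 6: $83,412 × 3/36 = $6,951. Book value $33,951.
Year 7: $83,412 × 2/36 = $4,634. Book value $29,317.
Year 8: $83,412 × 1/36 = $2,317. Book value $27,000.

$2,317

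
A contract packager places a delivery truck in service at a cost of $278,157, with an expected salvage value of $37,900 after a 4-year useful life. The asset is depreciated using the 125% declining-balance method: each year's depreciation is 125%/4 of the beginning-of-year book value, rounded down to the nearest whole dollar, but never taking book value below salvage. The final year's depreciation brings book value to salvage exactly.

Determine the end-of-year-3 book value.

$90,388

Depreciable base = $278,157 − $37,900 = $240,257.
Year 1: ⌊$278,157 × 125%/4⌋ = $86,924. Book value $191,233.
Year 2: ⌊$191,233 × 125%/4⌋ = $59,760. Book value $131,473.
Year 3: ⌊$131,473 × 125%/4⌋ = $41,085. Book value $90,388.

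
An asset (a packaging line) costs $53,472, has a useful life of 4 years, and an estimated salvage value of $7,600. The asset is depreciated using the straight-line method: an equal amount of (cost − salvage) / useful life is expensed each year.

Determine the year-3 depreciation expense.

Depreciable base = $53,472 − $7,600 = $45,872.
Annual expense = $45,872 / 4 = $11,468.

$11,468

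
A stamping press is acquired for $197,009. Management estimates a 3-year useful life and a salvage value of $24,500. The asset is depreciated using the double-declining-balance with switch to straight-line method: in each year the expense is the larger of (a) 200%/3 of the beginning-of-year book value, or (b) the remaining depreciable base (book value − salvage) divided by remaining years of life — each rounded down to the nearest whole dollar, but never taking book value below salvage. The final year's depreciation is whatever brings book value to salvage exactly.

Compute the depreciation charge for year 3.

Depreciable base = $197,009 − $24,500 = $172,509.
Year 1: DB = ⌊$197,009 × 200%/3⌋ = $131,339; SL = ⌊$172,509/3⌋ = $57,503 → take DB $131,339. Book value $65,670.
Year 2: DB = ⌊$65,670 × 200%/3⌋ = $43,780; SL = ⌊$41,170/2⌋ = $20,585 → take DB $43,780, capped at $41,170. Book value $24,500.
Year 3 (final): $24,500 − $24,500 = $0. Book value $24,500.

$0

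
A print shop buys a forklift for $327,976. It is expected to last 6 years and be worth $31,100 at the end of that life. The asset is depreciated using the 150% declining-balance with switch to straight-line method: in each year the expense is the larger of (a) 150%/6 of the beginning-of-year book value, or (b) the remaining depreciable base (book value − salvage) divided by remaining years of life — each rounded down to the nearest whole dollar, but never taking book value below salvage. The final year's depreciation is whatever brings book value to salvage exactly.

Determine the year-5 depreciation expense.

$35,755

Depreciable base = $327,976 − $31,100 = $296,876.
Year 1: DB = ⌊$327,976 × 150%/6⌋ = $81,994; SL = ⌊$296,876/6⌋ = $49,479 → take DB $81,994. Book value $245,982.
Year 2: DB = ⌊$245,982 × 150%/6⌋ = $61,495; SL = ⌊$214,882/5⌋ = $42,976 → take DB $61,495. Book value $184,487.
Year 3: DB = ⌊$184,487 × 150%/6⌋ = $46,121; SL = ⌊$153,387/4⌋ = $38,346 → take DB $46,121. Book value $138,366.
Year 4: DB = ⌊$138,366 × 150%/6⌋ = $34,591; SL = ⌊$107,266/3⌋ = $35,755 → take SL $35,755. Book value $102,611.
Year 5: DB = ⌊$102,611 × 150%/6⌋ = $25,652; SL = ⌊$71,511/2⌋ = $35,755 → take SL $35,755. Book value $66,856.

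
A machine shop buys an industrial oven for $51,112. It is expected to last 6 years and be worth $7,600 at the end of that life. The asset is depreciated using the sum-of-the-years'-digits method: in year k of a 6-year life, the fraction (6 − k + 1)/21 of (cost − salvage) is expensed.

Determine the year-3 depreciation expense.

$8,288

Depreciable base = $51,112 − $7,600 = $43,512.
Sum of the years' digits = 6+5+4+3+2+1 = 21.
Year 1: $43,512 × 6/21 = $12,432. Book value $38,680.
Year 2: $43,512 × 5/21 = $10,360. Book value $28,320.
Year 3: $43,512 × 4/21 = $8,288. Book value $20,032.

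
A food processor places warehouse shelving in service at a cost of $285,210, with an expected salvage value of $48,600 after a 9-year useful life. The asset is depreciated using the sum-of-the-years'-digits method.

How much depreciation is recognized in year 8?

Depreciable base = $285,210 − $48,600 = $236,610.
Sum of the years' digits = 9+8+7+6+5+4+3+2+1 = 45.
Year 1: $236,610 × 9/45 = $47,322. Book value $237,888.
Year 2: $236,610 × 8/45 = $42,064. Book value $195,824.
Year 3: $236,610 × 7/45 = $36,806. Book value $159,018.
Year 4: $236,610 × 6/45 = $31,548. Book value $127,470.
Year 5: $236,610 × 5/45 = $26,290. Book value $101,180.
Year 6: $236,610 × 4/45 = $21,032. Book value $80,148.
Year 7: $236,610 × 3/45 = $15,774. Book value $64,374.
Year 8: $236,610 × 2/45 = $10,516. Book value $53,858.

$10,516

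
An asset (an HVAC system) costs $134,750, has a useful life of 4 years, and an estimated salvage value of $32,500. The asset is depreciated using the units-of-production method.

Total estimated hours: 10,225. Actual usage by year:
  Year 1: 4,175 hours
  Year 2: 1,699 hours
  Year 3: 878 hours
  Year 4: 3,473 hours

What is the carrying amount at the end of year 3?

$67,230

Depreciable base = $134,750 − $32,500 = $102,250.
Rate = $102,250 / 10,225 hours = $10 per hour.
Year 1: 4,175 × $10 = $41,750. Book value $93,000.
Year 2: 1,699 × $10 = $16,990. Book value $76,010.
Year 3: 878 × $10 = $8,780. Book value $67,230.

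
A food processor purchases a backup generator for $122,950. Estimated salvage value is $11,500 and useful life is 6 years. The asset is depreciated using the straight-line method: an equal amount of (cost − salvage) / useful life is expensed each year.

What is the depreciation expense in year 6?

$18,575

Depreciable base = $122,950 − $11,500 = $111,450.
Annual expense = $111,450 / 6 = $18,575.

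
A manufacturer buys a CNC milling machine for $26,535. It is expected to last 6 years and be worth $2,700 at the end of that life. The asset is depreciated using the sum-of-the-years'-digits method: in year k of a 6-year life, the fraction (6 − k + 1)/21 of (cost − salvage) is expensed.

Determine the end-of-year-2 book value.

$14,050

Depreciable base = $26,535 − $2,700 = $23,835.
Sum of the years' digits = 6+5+4+3+2+1 = 21.
Year 1: $23,835 × 6/21 = $6,810. Book value $19,725.
Year 2: $23,835 × 5/21 = $5,675. Book value $14,050.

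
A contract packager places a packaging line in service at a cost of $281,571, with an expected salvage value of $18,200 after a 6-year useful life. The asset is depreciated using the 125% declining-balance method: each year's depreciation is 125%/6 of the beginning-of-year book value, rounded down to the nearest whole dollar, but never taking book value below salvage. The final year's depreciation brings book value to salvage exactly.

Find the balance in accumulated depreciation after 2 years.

$105,099

Depreciable base = $281,571 − $18,200 = $263,371.
Year 1: ⌊$281,571 × 125%/6⌋ = $58,660. Book value $222,911.
Year 2: ⌊$222,911 × 125%/6⌋ = $46,439. Book value $176,472.
Accumulated through year 2 = $281,571 − $176,472 = $105,099.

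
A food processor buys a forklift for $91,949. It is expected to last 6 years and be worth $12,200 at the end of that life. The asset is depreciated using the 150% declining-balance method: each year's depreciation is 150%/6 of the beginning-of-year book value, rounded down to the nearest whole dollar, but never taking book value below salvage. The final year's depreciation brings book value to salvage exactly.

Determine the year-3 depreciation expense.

$12,930

Depreciable base = $91,949 − $12,200 = $79,749.
Year 1: ⌊$91,949 × 150%/6⌋ = $22,987. Book value $68,962.
Year 2: ⌊$68,962 × 150%/6⌋ = $17,240. Book value $51,722.
Year 3: ⌊$51,722 × 150%/6⌋ = $12,930. Book value $38,792.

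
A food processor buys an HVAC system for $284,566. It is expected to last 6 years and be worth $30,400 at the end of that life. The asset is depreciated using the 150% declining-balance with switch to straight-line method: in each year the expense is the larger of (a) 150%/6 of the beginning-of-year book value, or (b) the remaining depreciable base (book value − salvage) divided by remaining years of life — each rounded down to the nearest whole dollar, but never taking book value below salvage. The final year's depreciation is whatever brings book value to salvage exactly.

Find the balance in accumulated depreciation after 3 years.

$164,514

Depreciable base = $284,566 − $30,400 = $254,166.
Year 1: DB = ⌊$284,566 × 150%/6⌋ = $71,141; SL = ⌊$254,166/6⌋ = $42,361 → take DB $71,141. Book value $213,425.
Year 2: DB = ⌊$213,425 × 150%/6⌋ = $53,356; SL = ⌊$183,025/5⌋ = $36,605 → take DB $53,356. Book value $160,069.
Year 3: DB = ⌊$160,069 × 150%/6⌋ = $40,017; SL = ⌊$129,669/4⌋ = $32,417 → take DB $40,017. Book value $120,052.
Accumulated through year 3 = $284,566 − $120,052 = $164,514.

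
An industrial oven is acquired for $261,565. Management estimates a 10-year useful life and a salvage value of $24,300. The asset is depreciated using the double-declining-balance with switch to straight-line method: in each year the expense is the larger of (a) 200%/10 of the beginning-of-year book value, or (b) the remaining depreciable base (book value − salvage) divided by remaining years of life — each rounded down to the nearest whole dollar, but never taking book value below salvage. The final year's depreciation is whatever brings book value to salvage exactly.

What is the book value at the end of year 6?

Depreciable base = $261,565 − $24,300 = $237,265.
Year 1: DB = ⌊$261,565 × 200%/10⌋ = $52,313; SL = ⌊$237,265/10⌋ = $23,726 → take DB $52,313. Book value $209,252.
Year 2: DB = ⌊$209,252 × 200%/10⌋ = $41,850; SL = ⌊$184,952/9⌋ = $20,550 → take DB $41,850. Book value $167,402.
Year 3: DB = ⌊$167,402 × 200%/10⌋ = $33,480; SL = ⌊$143,102/8⌋ = $17,887 → take DB $33,480. Book value $133,922.
Year 4: DB = ⌊$133,922 × 200%/10⌋ = $26,784; SL = ⌊$109,622/7⌋ = $15,660 → take DB $26,784. Book value $107,138.
Year 5: DB = ⌊$107,138 × 200%/10⌋ = $21,427; SL = ⌊$82,838/6⌋ = $13,806 → take DB $21,427. Book value $85,711.
Year 6: DB = ⌊$85,711 × 200%/10⌋ = $17,142; SL = ⌊$61,411/5⌋ = $12,282 → take DB $17,142. Book value $68,569.

$68,569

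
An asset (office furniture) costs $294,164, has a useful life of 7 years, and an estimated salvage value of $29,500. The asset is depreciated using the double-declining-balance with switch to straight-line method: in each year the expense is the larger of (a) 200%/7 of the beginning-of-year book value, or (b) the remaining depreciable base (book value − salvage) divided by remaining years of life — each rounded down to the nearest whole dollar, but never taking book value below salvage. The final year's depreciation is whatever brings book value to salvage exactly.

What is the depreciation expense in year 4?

$30,629

Depreciable base = $294,164 − $29,500 = $264,664.
Year 1: DB = ⌊$294,164 × 200%/7⌋ = $84,046; SL = ⌊$264,664/7⌋ = $37,809 → take DB $84,046. Book value $210,118.
Year 2: DB = ⌊$210,118 × 200%/7⌋ = $60,033; SL = ⌊$180,618/6⌋ = $30,103 → take DB $60,033. Book value $150,085.
Year 3: DB = ⌊$150,085 × 200%/7⌋ = $42,881; SL = ⌊$120,585/5⌋ = $24,117 → take DB $42,881. Book value $107,204.
Year 4: DB = ⌊$107,204 × 200%/7⌋ = $30,629; SL = ⌊$77,704/4⌋ = $19,426 → take DB $30,629. Book value $76,575.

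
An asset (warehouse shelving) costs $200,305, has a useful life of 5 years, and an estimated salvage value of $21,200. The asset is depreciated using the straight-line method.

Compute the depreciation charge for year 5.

Depreciable base = $200,305 − $21,200 = $179,105.
Annual expense = $179,105 / 5 = $35,821.

$35,821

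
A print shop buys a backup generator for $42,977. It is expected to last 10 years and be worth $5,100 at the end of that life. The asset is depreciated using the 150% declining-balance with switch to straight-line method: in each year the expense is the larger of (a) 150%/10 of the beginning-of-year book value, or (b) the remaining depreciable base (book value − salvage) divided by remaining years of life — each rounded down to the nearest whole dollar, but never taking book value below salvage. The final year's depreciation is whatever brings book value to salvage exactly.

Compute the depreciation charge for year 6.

Depreciable base = $42,977 − $5,100 = $37,877.
Year 1: DB = ⌊$42,977 × 150%/10⌋ = $6,446; SL = ⌊$37,877/10⌋ = $3,787 → take DB $6,446. Book value $36,531.
Year 2: DB = ⌊$36,531 × 150%/10⌋ = $5,479; SL = ⌊$31,431/9⌋ = $3,492 → take DB $5,479. Book value $31,052.
Year 3: DB = ⌊$31,052 × 150%/10⌋ = $4,657; SL = ⌊$25,952/8⌋ = $3,244 → take DB $4,657. Book value $26,395.
Year 4: DB = ⌊$26,395 × 150%/10⌋ = $3,959; SL = ⌊$21,295/7⌋ = $3,042 → take DB $3,959. Book value $22,436.
Year 5: DB = ⌊$22,436 × 150%/10⌋ = $3,365; SL = ⌊$17,336/6⌋ = $2,889 → take DB $3,365. Book value $19,071.
Year 6: DB = ⌊$19,071 × 150%/10⌋ = $2,860; SL = ⌊$13,971/5⌋ = $2,794 → take DB $2,860. Book value $16,211.

$2,860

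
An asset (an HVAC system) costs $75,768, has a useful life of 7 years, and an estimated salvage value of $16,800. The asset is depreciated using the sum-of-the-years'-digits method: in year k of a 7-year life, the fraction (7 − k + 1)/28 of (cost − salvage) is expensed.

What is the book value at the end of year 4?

Depreciable base = $75,768 − $16,800 = $58,968.
Sum of the years' digits = 7+6+5+4+3+2+1 = 28.
Year 1: $58,968 × 7/28 = $14,742. Book value $61,026.
Year 2: $58,968 × 6/28 = $12,636. Book value $48,390.
Year 3: $58,968 × 5/28 = $10,530. Book value $37,860.
Year 4: $58,968 × 4/28 = $8,424. Book value $29,436.

$29,436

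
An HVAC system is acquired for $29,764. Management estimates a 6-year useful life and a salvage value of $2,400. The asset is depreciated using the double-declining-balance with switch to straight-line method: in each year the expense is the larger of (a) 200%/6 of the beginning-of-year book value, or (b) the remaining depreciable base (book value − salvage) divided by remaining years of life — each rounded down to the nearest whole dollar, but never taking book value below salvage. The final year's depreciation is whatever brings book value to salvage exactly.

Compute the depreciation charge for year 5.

$1,960

Depreciable base = $29,764 − $2,400 = $27,364.
Year 1: DB = ⌊$29,764 × 200%/6⌋ = $9,921; SL = ⌊$27,364/6⌋ = $4,560 → take DB $9,921. Book value $19,843.
Year 2: DB = ⌊$19,843 × 200%/6⌋ = $6,614; SL = ⌊$17,443/5⌋ = $3,488 → take DB $6,614. Book value $13,229.
Year 3: DB = ⌊$13,229 × 200%/6⌋ = $4,409; SL = ⌊$10,829/4⌋ = $2,707 → take DB $4,409. Book value $8,820.
Year 4: DB = ⌊$8,820 × 200%/6⌋ = $2,940; SL = ⌊$6,420/3⌋ = $2,140 → take DB $2,940. Book value $5,880.
Year 5: DB = ⌊$5,880 × 200%/6⌋ = $1,960; SL = ⌊$3,480/2⌋ = $1,740 → take DB $1,960. Book value $3,920.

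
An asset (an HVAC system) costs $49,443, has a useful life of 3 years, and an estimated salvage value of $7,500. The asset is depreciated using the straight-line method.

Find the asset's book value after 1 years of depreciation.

$35,462

Depreciable base = $49,443 − $7,500 = $41,943.
Annual expense = $41,943 / 3 = $13,981.
End of year 1: book value $35,462.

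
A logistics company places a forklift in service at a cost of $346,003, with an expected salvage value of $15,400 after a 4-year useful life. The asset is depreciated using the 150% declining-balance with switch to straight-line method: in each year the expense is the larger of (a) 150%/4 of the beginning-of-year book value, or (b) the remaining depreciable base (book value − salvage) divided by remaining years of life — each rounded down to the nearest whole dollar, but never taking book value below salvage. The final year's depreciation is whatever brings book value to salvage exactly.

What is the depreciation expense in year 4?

Depreciable base = $346,003 − $15,400 = $330,603.
Year 1: DB = ⌊$346,003 × 150%/4⌋ = $129,751; SL = ⌊$330,603/4⌋ = $82,650 → take DB $129,751. Book value $216,252.
Year 2: DB = ⌊$216,252 × 150%/4⌋ = $81,094; SL = ⌊$200,852/3⌋ = $66,950 → take DB $81,094. Book value $135,158.
Year 3: DB = ⌊$135,158 × 150%/4⌋ = $50,684; SL = ⌊$119,758/2⌋ = $59,879 → take SL $59,879. Book value $75,279.
Year 4 (final): $75,279 − $15,400 = $59,879. Book value $15,400.

$59,879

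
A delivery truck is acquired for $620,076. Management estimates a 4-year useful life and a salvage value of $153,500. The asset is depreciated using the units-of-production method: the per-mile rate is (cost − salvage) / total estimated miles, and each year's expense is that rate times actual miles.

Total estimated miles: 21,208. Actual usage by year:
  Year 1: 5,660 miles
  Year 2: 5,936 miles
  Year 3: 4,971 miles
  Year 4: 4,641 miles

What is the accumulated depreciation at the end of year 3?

$364,474

Depreciable base = $620,076 − $153,500 = $466,576.
Rate = $466,576 / 21,208 miles = $22 per mile.
Year 1: 5,660 × $22 = $124,520. Book value $495,556.
Year 2: 5,936 × $22 = $130,592. Book value $364,964.
Year 3: 4,971 × $22 = $109,362. Book value $255,602.
Accumulated through year 3 = $620,076 − $255,602 = $364,474.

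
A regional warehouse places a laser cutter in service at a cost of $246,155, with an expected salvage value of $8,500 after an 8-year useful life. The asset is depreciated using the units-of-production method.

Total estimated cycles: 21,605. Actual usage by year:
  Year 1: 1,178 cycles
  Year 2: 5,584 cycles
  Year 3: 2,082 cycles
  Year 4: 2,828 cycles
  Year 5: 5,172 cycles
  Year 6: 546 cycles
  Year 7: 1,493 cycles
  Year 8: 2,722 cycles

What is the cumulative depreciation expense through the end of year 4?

$128,392

Depreciable base = $246,155 − $8,500 = $237,655.
Rate = $237,655 / 21,605 cycles = $11 per cycle.
Year 1: 1,178 × $11 = $12,958. Book value $233,197.
Year 2: 5,584 × $11 = $61,424. Book value $171,773.
Year 3: 2,082 × $11 = $22,902. Book value $148,871.
Year 4: 2,828 × $11 = $31,108. Book value $117,763.
Accumulated through year 4 = $246,155 − $117,763 = $128,392.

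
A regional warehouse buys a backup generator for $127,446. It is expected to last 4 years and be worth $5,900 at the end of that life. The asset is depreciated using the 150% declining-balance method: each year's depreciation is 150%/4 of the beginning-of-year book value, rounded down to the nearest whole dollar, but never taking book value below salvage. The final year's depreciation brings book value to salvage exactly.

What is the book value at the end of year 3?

Depreciable base = $127,446 − $5,900 = $121,546.
Year 1: ⌊$127,446 × 150%/4⌋ = $47,792. Book value $79,654.
Year 2: ⌊$79,654 × 150%/4⌋ = $29,870. Book value $49,784.
Year 3: ⌊$49,784 × 150%/4⌋ = $18,669. Book value $31,115.

$31,115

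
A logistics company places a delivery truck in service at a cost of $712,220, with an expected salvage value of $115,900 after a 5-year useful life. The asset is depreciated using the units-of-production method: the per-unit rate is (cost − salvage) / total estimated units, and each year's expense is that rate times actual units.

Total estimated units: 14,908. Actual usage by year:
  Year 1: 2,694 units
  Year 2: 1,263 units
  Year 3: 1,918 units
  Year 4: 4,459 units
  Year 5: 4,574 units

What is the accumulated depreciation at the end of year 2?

$158,280

Depreciable base = $712,220 − $115,900 = $596,320.
Rate = $596,320 / 14,908 units = $40 per unit.
Year 1: 2,694 × $40 = $107,760. Book value $604,460.
Year 2: 1,263 × $40 = $50,520. Book value $553,940.
Accumulated through year 2 = $712,220 − $553,940 = $158,280.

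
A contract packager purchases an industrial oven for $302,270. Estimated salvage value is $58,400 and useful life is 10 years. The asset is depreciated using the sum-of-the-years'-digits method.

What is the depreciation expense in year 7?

Depreciable base = $302,270 − $58,400 = $243,870.
Sum of the years' digits = 10+9+8+7+6+5+4+3+2+1 = 55.
Year 1: $243,870 × 10/55 = $44,340. Book value $257,930.
Year 2: $243,870 × 9/55 = $39,906. Book value $218,024.
Year 3: $243,870 × 8/55 = $35,472. Book value $182,552.
Year 4: $243,870 × 7/55 = $31,038. Book value $151,514.
Year 5: $243,870 × 6/55 = $26,604. Book value $124,910.
Year 6: $243,870 × 5/55 = $22,170. Book value $102,740.
Year 7: $243,870 × 4/55 = $17,736. Book value $85,004.

$17,736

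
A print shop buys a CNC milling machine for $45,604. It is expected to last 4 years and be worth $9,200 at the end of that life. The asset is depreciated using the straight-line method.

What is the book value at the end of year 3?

$18,301

Depreciable base = $45,604 − $9,200 = $36,404.
Annual expense = $36,404 / 4 = $9,101.
End of year 1: book value $36,503.
End of year 2: book value $27,402.
End of year 3: book value $18,301.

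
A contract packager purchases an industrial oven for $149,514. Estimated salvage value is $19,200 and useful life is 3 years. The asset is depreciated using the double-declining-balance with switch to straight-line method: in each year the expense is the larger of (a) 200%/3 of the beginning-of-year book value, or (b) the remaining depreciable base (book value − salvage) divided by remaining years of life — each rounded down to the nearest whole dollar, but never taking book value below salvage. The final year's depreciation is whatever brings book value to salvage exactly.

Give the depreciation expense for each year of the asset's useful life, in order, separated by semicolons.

Depreciable base = $149,514 − $19,200 = $130,314.
Year 1: DB = ⌊$149,514 × 200%/3⌋ = $99,676; SL = ⌊$130,314/3⌋ = $43,438 → take DB $99,676. Book value $49,838.
Year 2: DB = ⌊$49,838 × 200%/3⌋ = $33,225; SL = ⌊$30,638/2⌋ = $15,319 → take DB $33,225, capped at $30,638. Book value $19,200.
Year 3 (final): $19,200 − $19,200 = $0. Book value $19,200.

$99,676; $30,638; $0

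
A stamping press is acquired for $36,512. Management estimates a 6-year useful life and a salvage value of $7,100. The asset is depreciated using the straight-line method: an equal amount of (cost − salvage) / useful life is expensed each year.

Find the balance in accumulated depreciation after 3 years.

$14,706

Depreciable base = $36,512 − $7,100 = $29,412.
Annual expense = $29,412 / 6 = $4,902.
End of year 1: book value $31,610.
End of year 2: book value $26,708.
End of year 3: book value $21,806.
Accumulated through year 3 = $36,512 − $21,806 = $14,706.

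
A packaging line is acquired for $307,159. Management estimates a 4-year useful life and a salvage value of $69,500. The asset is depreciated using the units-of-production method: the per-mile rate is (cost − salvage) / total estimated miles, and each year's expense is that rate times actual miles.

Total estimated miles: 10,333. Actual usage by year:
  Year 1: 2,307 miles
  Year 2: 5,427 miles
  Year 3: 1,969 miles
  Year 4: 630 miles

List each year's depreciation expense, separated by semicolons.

Depreciable base = $307,159 − $69,500 = $237,659.
Rate = $237,659 / 10,333 miles = $23 per mile.
Year 1: 2,307 × $23 = $53,061. Book value $254,098.
Year 2: 5,427 × $23 = $124,821. Book value $129,277.
Year 3: 1,969 × $23 = $45,287. Book value $83,990.
Year 4: 630 × $23 = $14,490. Book value $69,500.

$53,061; $124,821; $45,287; $14,490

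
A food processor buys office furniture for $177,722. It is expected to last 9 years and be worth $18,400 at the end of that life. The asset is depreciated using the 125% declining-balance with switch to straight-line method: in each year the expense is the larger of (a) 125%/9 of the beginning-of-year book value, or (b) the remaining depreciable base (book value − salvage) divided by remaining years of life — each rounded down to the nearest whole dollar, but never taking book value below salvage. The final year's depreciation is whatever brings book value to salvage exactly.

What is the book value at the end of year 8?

$34,247

Depreciable base = $177,722 − $18,400 = $159,322.
Year 1: DB = ⌊$177,722 × 125%/9⌋ = $24,683; SL = ⌊$159,322/9⌋ = $17,702 → take DB $24,683. Book value $153,039.
Year 2: DB = ⌊$153,039 × 125%/9⌋ = $21,255; SL = ⌊$134,639/8⌋ = $16,829 → take DB $21,255. Book value $131,784.
Year 3: DB = ⌊$131,784 × 125%/9⌋ = $18,303; SL = ⌊$113,384/7⌋ = $16,197 → take DB $18,303. Book value $113,481.
Year 4: DB = ⌊$113,481 × 125%/9⌋ = $15,761; SL = ⌊$95,081/6⌋ = $15,846 → take SL $15,846. Book value $97,635.
Year 5: DB = ⌊$97,635 × 125%/9⌋ = $13,560; SL = ⌊$79,235/5⌋ = $15,847 → take SL $15,847. Book value $81,788.
Year 6: DB = ⌊$81,788 × 125%/9⌋ = $11,359; SL = ⌊$63,388/4⌋ = $15,847 → take SL $15,847. Book value $65,941.
Year 7: DB = ⌊$65,941 × 125%/9⌋ = $9,158; SL = ⌊$47,541/3⌋ = $15,847 → take SL $15,847. Book value $50,094.
Year 8: DB = ⌊$50,094 × 125%/9⌋ = $6,957; SL = ⌊$31,694/2⌋ = $15,847 → take SL $15,847. Book value $34,247.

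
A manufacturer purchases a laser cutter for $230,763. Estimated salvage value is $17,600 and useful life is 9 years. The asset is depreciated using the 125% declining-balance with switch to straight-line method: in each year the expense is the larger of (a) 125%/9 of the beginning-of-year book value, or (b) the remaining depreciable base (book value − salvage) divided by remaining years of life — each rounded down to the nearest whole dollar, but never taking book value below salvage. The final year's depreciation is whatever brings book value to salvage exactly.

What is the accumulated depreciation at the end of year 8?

$191,538

Depreciable base = $230,763 − $17,600 = $213,163.
Year 1: DB = ⌊$230,763 × 125%/9⌋ = $32,050; SL = ⌊$213,163/9⌋ = $23,684 → take DB $32,050. Book value $198,713.
Year 2: DB = ⌊$198,713 × 125%/9⌋ = $27,599; SL = ⌊$181,113/8⌋ = $22,639 → take DB $27,599. Book value $171,114.
Year 3: DB = ⌊$171,114 × 125%/9⌋ = $23,765; SL = ⌊$153,514/7⌋ = $21,930 → take DB $23,765. Book value $147,349.
Year 4: DB = ⌊$147,349 × 125%/9⌋ = $20,465; SL = ⌊$129,749/6⌋ = $21,624 → take SL $21,624. Book value $125,725.
Year 5: DB = ⌊$125,725 × 125%/9⌋ = $17,461; SL = ⌊$108,125/5⌋ = $21,625 → take SL $21,625. Book value $104,100.
Year 6: DB = ⌊$104,100 × 125%/9⌋ = $14,458; SL = ⌊$86,500/4⌋ = $21,625 → take SL $21,625. Book value $82,475.
Year 7: DB = ⌊$82,475 × 125%/9⌋ = $11,454; SL = ⌊$64,875/3⌋ = $21,625 → take SL $21,625. Book value $60,850.
Year 8: DB = ⌊$60,850 × 125%/9⌋ = $8,451; SL = ⌊$43,250/2⌋ = $21,625 → take SL $21,625. Book value $39,225.
Accumulated through year 8 = $230,763 − $39,225 = $191,538.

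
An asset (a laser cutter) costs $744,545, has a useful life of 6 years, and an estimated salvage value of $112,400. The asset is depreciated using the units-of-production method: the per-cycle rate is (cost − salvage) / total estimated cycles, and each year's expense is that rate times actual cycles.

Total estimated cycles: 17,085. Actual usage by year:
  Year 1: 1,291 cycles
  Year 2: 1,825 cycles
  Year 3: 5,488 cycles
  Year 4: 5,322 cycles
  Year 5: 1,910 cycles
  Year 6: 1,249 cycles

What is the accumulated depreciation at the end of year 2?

$115,292

Depreciable base = $744,545 − $112,400 = $632,145.
Rate = $632,145 / 17,085 cycles = $37 per cycle.
Year 1: 1,291 × $37 = $47,767. Book value $696,778.
Year 2: 1,825 × $37 = $67,525. Book value $629,253.
Accumulated through year 2 = $744,545 − $629,253 = $115,292.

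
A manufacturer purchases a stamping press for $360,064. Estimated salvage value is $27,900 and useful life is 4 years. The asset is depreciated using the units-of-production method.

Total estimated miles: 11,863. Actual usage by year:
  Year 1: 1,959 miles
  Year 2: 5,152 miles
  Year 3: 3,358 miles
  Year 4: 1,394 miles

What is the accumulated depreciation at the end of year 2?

$199,108

Depreciable base = $360,064 − $27,900 = $332,164.
Rate = $332,164 / 11,863 miles = $28 per mile.
Year 1: 1,959 × $28 = $54,852. Book value $305,212.
Year 2: 5,152 × $28 = $144,256. Book value $160,956.
Accumulated through year 2 = $360,064 − $160,956 = $199,108.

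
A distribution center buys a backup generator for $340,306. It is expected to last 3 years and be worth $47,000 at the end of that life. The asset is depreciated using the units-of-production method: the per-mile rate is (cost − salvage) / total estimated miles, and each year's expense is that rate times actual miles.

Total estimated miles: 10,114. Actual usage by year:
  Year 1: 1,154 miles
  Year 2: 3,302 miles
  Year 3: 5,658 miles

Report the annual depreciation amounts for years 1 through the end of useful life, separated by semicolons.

Depreciable base = $340,306 − $47,000 = $293,306.
Rate = $293,306 / 10,114 miles = $29 per mile.
Year 1: 1,154 × $29 = $33,466. Book value $306,840.
Year 2: 3,302 × $29 = $95,758. Book value $211,082.
Year 3: 5,658 × $29 = $164,082. Book value $47,000.

$33,466; $95,758; $164,082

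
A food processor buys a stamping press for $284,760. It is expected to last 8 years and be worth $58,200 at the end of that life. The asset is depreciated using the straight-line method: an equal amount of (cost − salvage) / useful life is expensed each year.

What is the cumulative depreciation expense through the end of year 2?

Depreciable base = $284,760 − $58,200 = $226,560.
Annual expense = $226,560 / 8 = $28,320.
End of year 1: book value $256,440.
End of year 2: book value $228,120.
Accumulated through year 2 = $284,760 − $228,120 = $56,640.

$56,640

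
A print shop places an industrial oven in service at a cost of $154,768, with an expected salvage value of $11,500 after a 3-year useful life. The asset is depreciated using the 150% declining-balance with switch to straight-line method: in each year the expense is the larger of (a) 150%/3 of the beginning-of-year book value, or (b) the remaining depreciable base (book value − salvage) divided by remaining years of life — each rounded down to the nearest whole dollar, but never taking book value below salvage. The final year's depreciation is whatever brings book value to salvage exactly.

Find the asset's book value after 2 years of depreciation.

Depreciable base = $154,768 − $11,500 = $143,268.
Year 1: DB = ⌊$154,768 × 150%/3⌋ = $77,384; SL = ⌊$143,268/3⌋ = $47,756 → take DB $77,384. Book value $77,384.
Year 2: DB = ⌊$77,384 × 150%/3⌋ = $38,692; SL = ⌊$65,884/2⌋ = $32,942 → take DB $38,692. Book value $38,692.

$38,692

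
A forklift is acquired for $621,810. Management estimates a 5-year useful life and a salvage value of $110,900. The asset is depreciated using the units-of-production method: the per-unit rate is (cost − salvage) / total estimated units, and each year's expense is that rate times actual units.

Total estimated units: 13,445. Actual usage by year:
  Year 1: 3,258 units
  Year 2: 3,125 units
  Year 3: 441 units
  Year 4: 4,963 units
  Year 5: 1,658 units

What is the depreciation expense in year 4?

$188,594

Depreciable base = $621,810 − $110,900 = $510,910.
Rate = $510,910 / 13,445 units = $38 per unit.
Year 1: 3,258 × $38 = $123,804. Book value $498,006.
Year 2: 3,125 × $38 = $118,750. Book value $379,256.
Year 3: 441 × $38 = $16,758. Book value $362,498.
Year 4: 4,963 × $38 = $188,594. Book value $173,904.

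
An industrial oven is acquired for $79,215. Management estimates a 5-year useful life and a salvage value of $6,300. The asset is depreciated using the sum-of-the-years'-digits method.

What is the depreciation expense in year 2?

Depreciable base = $79,215 − $6,300 = $72,915.
Sum of the years' digits = 5+4+3+2+1 = 15.
Year 1: $72,915 × 5/15 = $24,305. Book value $54,910.
Year 2: $72,915 × 4/15 = $19,444. Book value $35,466.

$19,444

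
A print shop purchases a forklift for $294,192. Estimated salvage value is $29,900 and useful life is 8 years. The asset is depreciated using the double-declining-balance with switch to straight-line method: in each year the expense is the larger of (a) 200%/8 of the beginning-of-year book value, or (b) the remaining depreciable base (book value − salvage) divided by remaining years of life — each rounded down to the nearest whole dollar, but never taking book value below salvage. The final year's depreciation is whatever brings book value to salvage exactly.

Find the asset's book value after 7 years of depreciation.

$39,271

Depreciable base = $294,192 − $29,900 = $264,292.
Year 1: DB = ⌊$294,192 × 200%/8⌋ = $73,548; SL = ⌊$264,292/8⌋ = $33,036 → take DB $73,548. Book value $220,644.
Year 2: DB = ⌊$220,644 × 200%/8⌋ = $55,161; SL = ⌊$190,744/7⌋ = $27,249 → take DB $55,161. Book value $165,483.
Year 3: DB = ⌊$165,483 × 200%/8⌋ = $41,370; SL = ⌊$135,583/6⌋ = $22,597 → take DB $41,370. Book value $124,113.
Year 4: DB = ⌊$124,113 × 200%/8⌋ = $31,028; SL = ⌊$94,213/5⌋ = $18,842 → take DB $31,028. Book value $93,085.
Year 5: DB = ⌊$93,085 × 200%/8⌋ = $23,271; SL = ⌊$63,185/4⌋ = $15,796 → take DB $23,271. Book value $69,814.
Year 6: DB = ⌊$69,814 × 200%/8⌋ = $17,453; SL = ⌊$39,914/3⌋ = $13,304 → take DB $17,453. Book value $52,361.
Year 7: DB = ⌊$52,361 × 200%/8⌋ = $13,090; SL = ⌊$22,461/2⌋ = $11,230 → take DB $13,090. Book value $39,271.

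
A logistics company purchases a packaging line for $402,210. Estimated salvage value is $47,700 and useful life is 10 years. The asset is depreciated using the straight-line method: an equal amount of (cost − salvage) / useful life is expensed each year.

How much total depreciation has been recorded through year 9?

Depreciable base = $402,210 − $47,700 = $354,510.
Annual expense = $354,510 / 10 = $35,451.
End of year 1: book value $366,759.
End of year 2: book value $331,308.
End of year 3: book value $295,857.
End of year 4: book value $260,406.
End of year 5: book value $224,955.
End of year 6: book value $189,504.
End of year 7: book value $154,053.
End of year 8: book value $118,602.
End of year 9: book value $83,151.
Accumulated through year 9 = $402,210 − $83,151 = $319,059.

$319,059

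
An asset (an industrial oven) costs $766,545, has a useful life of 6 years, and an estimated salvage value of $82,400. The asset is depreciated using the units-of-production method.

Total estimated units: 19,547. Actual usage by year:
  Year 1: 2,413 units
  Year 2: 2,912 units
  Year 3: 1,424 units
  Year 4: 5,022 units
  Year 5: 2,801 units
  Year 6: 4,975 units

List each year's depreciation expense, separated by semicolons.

Depreciable base = $766,545 − $82,400 = $684,145.
Rate = $684,145 / 19,547 units = $35 per unit.
Year 1: 2,413 × $35 = $84,455. Book value $682,090.
Year 2: 2,912 × $35 = $101,920. Book value $580,170.
Year 3: 1,424 × $35 = $49,840. Book value $530,330.
Year 4: 5,022 × $35 = $175,770. Book value $354,560.
Year 5: 2,801 × $35 = $98,035. Book value $256,525.
Year 6: 4,975 × $35 = $174,125. Book value $82,400.

$84,455; $101,920; $49,840; $175,770; $98,035; $174,125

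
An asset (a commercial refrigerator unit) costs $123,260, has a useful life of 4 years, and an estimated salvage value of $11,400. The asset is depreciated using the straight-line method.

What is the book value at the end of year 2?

Depreciable base = $123,260 − $11,400 = $111,860.
Annual expense = $111,860 / 4 = $27,965.
End of year 1: book value $95,295.
End of year 2: book value $67,330.

$67,330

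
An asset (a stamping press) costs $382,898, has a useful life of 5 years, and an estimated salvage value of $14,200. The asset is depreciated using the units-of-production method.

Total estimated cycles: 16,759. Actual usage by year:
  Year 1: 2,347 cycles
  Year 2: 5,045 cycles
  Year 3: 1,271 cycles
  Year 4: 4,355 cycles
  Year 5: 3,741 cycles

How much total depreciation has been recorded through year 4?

$286,396

Depreciable base = $382,898 − $14,200 = $368,698.
Rate = $368,698 / 16,759 cycles = $22 per cycle.
Year 1: 2,347 × $22 = $51,634. Book value $331,264.
Year 2: 5,045 × $22 = $110,990. Book value $220,274.
Year 3: 1,271 × $22 = $27,962. Book value $192,312.
Year 4: 4,355 × $22 = $95,810. Book value $96,502.
Accumulated through year 4 = $382,898 − $96,502 = $286,396.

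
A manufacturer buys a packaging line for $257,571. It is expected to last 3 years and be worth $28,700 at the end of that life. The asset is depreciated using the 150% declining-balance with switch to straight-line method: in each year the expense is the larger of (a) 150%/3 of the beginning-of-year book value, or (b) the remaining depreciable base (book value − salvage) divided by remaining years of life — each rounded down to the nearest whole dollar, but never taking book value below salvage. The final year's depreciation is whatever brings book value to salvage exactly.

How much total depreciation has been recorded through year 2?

Depreciable base = $257,571 − $28,700 = $228,871.
Year 1: DB = ⌊$257,571 × 150%/3⌋ = $128,785; SL = ⌊$228,871/3⌋ = $76,290 → take DB $128,785. Book value $128,786.
Year 2: DB = ⌊$128,786 × 150%/3⌋ = $64,393; SL = ⌊$100,086/2⌋ = $50,043 → take DB $64,393. Book value $64,393.
Accumulated through year 2 = $257,571 − $64,393 = $193,178.

$193,178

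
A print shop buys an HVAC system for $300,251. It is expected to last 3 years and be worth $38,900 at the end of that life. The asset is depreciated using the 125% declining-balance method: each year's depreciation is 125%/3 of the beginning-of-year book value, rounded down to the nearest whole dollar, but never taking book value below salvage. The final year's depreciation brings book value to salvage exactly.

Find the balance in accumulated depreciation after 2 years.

$198,081

Depreciable base = $300,251 − $38,900 = $261,351.
Year 1: ⌊$300,251 × 125%/3⌋ = $125,104. Book value $175,147.
Year 2: ⌊$175,147 × 125%/3⌋ = $72,977. Book value $102,170.
Accumulated through year 2 = $300,251 − $102,170 = $198,081.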